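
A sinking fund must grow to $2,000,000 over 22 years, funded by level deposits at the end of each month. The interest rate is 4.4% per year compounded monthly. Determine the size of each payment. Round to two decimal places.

Level ordinary annuity; solve FV = PMT × [((1+r)^n − 1)/r] for PMT.
Periodic rate r = 0.044/12 per month; n is counted in months.
With n = 264: PMT = 2,000,000 / ([((1+r)^n − 1)/r]) = $4,504.46

$4,504.46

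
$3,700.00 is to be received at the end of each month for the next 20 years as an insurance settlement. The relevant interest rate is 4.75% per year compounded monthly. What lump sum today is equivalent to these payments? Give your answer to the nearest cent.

This is an ordinary annuity: 240 payments of $3,700.00 at the end of each month.
Periodic rate r = 0.0475/12 per month; n is counted in months.
PV = PMT × [(1 − (1+r)^−n)/r] = 3,700 × [1 − (1+r)^−240] / r = $572,557.21

$572,557.21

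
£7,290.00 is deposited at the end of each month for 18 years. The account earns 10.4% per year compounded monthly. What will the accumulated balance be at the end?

£4,583,498.77

This is an ordinary annuity: 216 deposits of £7,290.00 at the end of each month.
Periodic rate r = 0.104/12 per month; n is counted in months.
FV = PMT × [((1+r)^n − 1)/r] = 7,290 × [(1+r)^216 − 1] / r = £4,583,498.77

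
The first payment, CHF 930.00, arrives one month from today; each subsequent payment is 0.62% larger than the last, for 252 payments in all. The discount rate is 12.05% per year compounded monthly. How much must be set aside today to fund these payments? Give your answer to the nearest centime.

Periodic rate r = 0.1205/12 per month; n is counted in months.
Growing ordinary annuity: PV = PMT₁ × [1 − ((1+g)/(1+r))^n] / (r − g) = 930 × [1 − ((1+0.0062)/(1+r))^252] / (r − 0.0062) = CHF 149,418.84.

CHF 149,418.84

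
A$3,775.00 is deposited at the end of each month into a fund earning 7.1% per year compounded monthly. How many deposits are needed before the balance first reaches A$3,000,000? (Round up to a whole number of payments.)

Periodic rate r = 0.071/12 per month; n is counted in months.
Ordinary annuity FV: 3,000,000 = 3,775 × [((1+r)^n − 1)/r].
(1+r)^n = 1 + 3,000,000 × r / 3,775, so n = ln(1 + 3,000,000·r/3,775) / ln(1+r) = 295.09.
Round up to a whole number of payments: n = 296.

296 payments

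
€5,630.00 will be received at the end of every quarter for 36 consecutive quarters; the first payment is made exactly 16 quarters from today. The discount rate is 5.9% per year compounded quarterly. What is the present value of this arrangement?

Ordinary annuity of 36 payments, first payment at period 16.
Periodic rate r = 0.059/4 per quarter; n is counted in quarters.
The ordinary-annuity PV formula values the stream one period before the first payment (period 15); discount that back 15 periods:
PV₀ = 5,630 × [1 − (1+r)^−36] / r × (1+r)^−15 = €125,543.70

€125,543.70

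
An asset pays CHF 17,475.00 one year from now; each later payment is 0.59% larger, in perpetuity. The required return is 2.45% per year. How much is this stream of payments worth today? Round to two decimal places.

Periodic rate r = 0.0245 per year.
Growing perpetuity (Gordon): PV = PMT₁ / (r − g) = 17,475 / (r − 0.0059) = CHF 939,516.13.

CHF 939,516.13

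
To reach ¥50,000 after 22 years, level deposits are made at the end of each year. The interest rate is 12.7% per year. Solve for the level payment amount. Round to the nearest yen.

Level ordinary annuity; solve FV = PMT × [((1+r)^n − 1)/r] for PMT.
Periodic rate r = 0.127 per year.
With n = 22: PMT = 50,000 / ([((1+r)^n − 1)/r]) = ¥493

¥493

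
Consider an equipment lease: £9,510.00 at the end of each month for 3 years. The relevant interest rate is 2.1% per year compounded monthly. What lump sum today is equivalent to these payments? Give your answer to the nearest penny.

£331,517.65

This is an ordinary annuity: 36 payments of £9,510.00 at the end of each month.
Periodic rate r = 0.021/12 per month; n is counted in months.
PV = PMT × [(1 − (1+r)^−n)/r] = 9,510 × [1 − (1+r)^−36] / r = £331,517.65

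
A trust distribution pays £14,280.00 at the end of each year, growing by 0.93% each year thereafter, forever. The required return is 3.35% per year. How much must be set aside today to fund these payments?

£590,082.64

Periodic rate r = 0.0335 per year.
Growing perpetuity (Gordon): PV = PMT₁ / (r − g) = 14,280 / (r − 0.0093) = £590,082.64.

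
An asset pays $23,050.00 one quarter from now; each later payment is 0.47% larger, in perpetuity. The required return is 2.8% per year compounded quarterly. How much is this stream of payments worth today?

Periodic rate r = 0.028/4 per quarter.
Growing perpetuity (Gordon): PV = PMT₁ / (r − g) = 23,050 / (r − 0.0047) = $10,021,739.13.

$10,021,739.13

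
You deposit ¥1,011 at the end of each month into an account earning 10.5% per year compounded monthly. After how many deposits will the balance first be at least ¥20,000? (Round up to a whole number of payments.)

19 payments

Periodic rate r = 0.105/12 per month; n is counted in months.
Ordinary annuity FV: 20,000 = 1,011 × [((1+r)^n − 1)/r].
(1+r)^n = 1 + 20,000 × r / 1,011, so n = ln(1 + 20,000·r/1,011) / ln(1+r) = 18.33.
Round up to a whole number of payments: n = 19.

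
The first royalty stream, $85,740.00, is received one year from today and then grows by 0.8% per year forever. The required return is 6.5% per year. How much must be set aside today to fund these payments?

$1,504,210.53

Periodic rate r = 0.065 per year.
Growing perpetuity (Gordon): PV = PMT₁ / (r − g) = 85,740 / (r − 0.008) = $1,504,210.53.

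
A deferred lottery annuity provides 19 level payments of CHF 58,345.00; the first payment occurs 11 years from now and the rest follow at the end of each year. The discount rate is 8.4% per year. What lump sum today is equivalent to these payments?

CHF 243,080.65

Ordinary annuity of 19 payments, first payment at period 11.
Periodic rate r = 0.084 per year.
The ordinary-annuity PV formula values the stream one period before the first payment (period 10); discount that back 10 periods:
PV₀ = 58,345 × [1 − (1+r)^−19] / r × (1+r)^−10 = CHF 243,080.65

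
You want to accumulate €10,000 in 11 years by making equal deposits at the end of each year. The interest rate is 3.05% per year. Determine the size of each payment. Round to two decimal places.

Level ordinary annuity; solve FV = PMT × [((1+r)^n − 1)/r] for PMT.
Periodic rate r = 0.0305 per year.
With n = 11: PMT = 10,000 / ([((1+r)^n − 1)/r]) = €778.77

€778.77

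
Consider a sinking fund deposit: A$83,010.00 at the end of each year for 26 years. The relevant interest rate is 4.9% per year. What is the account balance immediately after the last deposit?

This is an ordinary annuity: 26 deposits of A$83,010.00 at the end of each year.
Periodic rate r = 0.049 per year.
FV = PMT × [((1+r)^n − 1)/r] = 83,010 × [(1+r)^26 − 1] / r = A$4,182,124.56

A$4,182,124.56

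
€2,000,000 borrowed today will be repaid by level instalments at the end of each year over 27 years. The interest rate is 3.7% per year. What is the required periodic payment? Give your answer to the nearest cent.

€118,390.56

Level ordinary annuity; solve PV = PMT × [(1 − (1+r)^−n)/r] for PMT.
Periodic rate r = 0.037 per year.
With n = 27: PMT = 2,000,000 / ([(1 − (1+r)^−n)/r]) = €118,390.56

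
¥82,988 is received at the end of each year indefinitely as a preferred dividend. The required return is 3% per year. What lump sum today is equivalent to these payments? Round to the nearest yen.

¥2,766,267

Periodic rate r = 0.03 per year.
Level perpetuity: PV = PMT / r = 82,988 / (0.03) = ¥2,766,267.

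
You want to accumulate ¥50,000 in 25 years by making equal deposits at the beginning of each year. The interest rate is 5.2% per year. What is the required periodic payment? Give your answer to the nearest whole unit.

Level annuity due; solve FV = PMT × [((1+r)^n − 1)/r] × (1+r) for PMT.
Periodic rate r = 0.052 per year.
With n = 25: PMT = 50,000 / ([((1+r)^n − 1)/r] × (1+r)) = ¥969

¥969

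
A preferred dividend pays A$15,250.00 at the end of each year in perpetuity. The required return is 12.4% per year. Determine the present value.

A$122,983.87

Periodic rate r = 0.124 per year.
Level perpetuity: PV = PMT / r = 15,250 / (0.124) = A$122,983.87.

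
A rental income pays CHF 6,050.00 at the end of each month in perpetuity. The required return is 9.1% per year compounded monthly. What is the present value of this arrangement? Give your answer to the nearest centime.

CHF 797,802.20

Periodic rate r = 0.091/12 per month.
Level perpetuity: PV = PMT / r = 6,050 / (0.091/12) = CHF 797,802.20.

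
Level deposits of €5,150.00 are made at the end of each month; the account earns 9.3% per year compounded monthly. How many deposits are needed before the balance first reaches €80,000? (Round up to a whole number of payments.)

Periodic rate r = 0.093/12 per month; n is counted in months.
Ordinary annuity FV: 80,000 = 5,150 × [((1+r)^n − 1)/r].
(1+r)^n = 1 + 80,000 × r / 5,150, so n = ln(1 + 80,000·r/5,150) / ln(1+r) = 14.72.
Round up to a whole number of payments: n = 15.

15 payments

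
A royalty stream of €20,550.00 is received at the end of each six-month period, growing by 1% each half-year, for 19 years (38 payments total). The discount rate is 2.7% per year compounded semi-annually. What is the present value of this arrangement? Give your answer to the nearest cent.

€723,252.75

Periodic rate r = 0.027/2 per half-year; n is counted in half-years.
Growing ordinary annuity: PV = PMT₁ × [1 − ((1+g)/(1+r))^n] / (r − g) = 20,550 × [1 − ((1+0.01)/(1+r))^38] / (r − 0.01) = €723,252.75.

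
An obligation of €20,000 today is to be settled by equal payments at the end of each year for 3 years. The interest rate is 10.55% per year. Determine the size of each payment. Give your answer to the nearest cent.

Level ordinary annuity; solve PV = PMT × [(1 − (1+r)^−n)/r] for PMT.
Periodic rate r = 0.1055 per year.
With n = 3: PMT = 20,000 / ([(1 − (1+r)^−n)/r]) = €8,120.28

€8,120.28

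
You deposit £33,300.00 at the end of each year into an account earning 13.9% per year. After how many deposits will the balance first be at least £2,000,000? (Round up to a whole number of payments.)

Periodic rate r = 0.139 per year.
Ordinary annuity FV: 2,000,000 = 33,300 × [((1+r)^n − 1)/r].
(1+r)^n = 1 + 2,000,000 × r / 33,300, so n = ln(1 + 2,000,000·r/33,300) / ln(1+r) = 17.17.
Round up to a whole number of payments: n = 18.

18 payments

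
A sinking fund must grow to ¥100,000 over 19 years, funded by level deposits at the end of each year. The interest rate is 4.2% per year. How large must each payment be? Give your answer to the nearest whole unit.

Level ordinary annuity; solve FV = PMT × [((1+r)^n − 1)/r] for PMT.
Periodic rate r = 0.042 per year.
With n = 19: PMT = 100,000 / ([((1+r)^n − 1)/r]) = ¥3,544

¥3,544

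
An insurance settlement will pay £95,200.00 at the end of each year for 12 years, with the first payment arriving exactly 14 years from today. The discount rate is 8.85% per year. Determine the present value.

£228,093.53

Ordinary annuity of 12 payments, first payment at period 14.
Periodic rate r = 0.0885 per year.
The ordinary-annuity PV formula values the stream one period before the first payment (period 13); discount that back 13 periods:
PV₀ = 95,200 × [1 − (1+r)^−12] / r × (1+r)^−13 = £228,093.53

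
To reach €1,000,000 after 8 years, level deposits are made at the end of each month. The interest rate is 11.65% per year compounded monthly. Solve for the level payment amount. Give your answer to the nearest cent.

€6,352.82

Level ordinary annuity; solve FV = PMT × [((1+r)^n − 1)/r] for PMT.
Periodic rate r = 0.1165/12 per month; n is counted in months.
With n = 96: PMT = 1,000,000 / ([((1+r)^n − 1)/r]) = €6,352.82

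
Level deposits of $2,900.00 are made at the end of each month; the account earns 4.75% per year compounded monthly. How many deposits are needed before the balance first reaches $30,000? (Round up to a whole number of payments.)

Periodic rate r = 0.0475/12 per month; n is counted in months.
Ordinary annuity FV: 30,000 = 2,900 × [((1+r)^n − 1)/r].
(1+r)^n = 1 + 30,000 × r / 2,900, so n = ln(1 + 30,000·r/2,900) / ln(1+r) = 10.16.
Round up to a whole number of payments: n = 11.

11 payments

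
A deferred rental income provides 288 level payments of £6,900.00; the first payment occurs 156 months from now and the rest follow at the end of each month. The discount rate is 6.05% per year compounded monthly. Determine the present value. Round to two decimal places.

Ordinary annuity of 288 payments, first payment at period 156.
Periodic rate r = 0.0605/12 per month; n is counted in months.
The ordinary-annuity PV formula values the stream one period before the first payment (period 155); discount that back 155 periods:
PV₀ = 6,900 × [1 − (1+r)^−288] / r × (1+r)^−155 = £480,209.04

£480,209.04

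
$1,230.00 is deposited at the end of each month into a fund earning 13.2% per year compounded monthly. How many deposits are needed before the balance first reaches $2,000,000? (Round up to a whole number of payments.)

Periodic rate r = 0.132/12 per month; n is counted in months.
Ordinary annuity FV: 2,000,000 = 1,230 × [((1+r)^n − 1)/r].
(1+r)^n = 1 + 2,000,000 × r / 1,230, so n = ln(1 + 2,000,000·r/1,230) / ln(1+r) = 268.60.
Round up to a whole number of payments: n = 269.

269 payments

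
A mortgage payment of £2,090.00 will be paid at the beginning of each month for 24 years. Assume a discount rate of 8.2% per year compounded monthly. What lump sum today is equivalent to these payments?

This is an annuity due: 288 payments of £2,090.00 at the beginning of each month.
Periodic rate r = 0.082/12 per month; n is counted in months.
PV = PMT × [(1 − (1+r)^−n)/r] × (1+r) = 2,090 × [1 − (1+r)^−288] / r × (1+r) = £264,623.83

£264,623.83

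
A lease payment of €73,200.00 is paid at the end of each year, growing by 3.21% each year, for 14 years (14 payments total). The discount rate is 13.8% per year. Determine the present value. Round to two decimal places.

€515,130.70

Periodic rate r = 0.138 per year.
Growing ordinary annuity: PV = PMT₁ × [1 − ((1+g)/(1+r))^n] / (r − g) = 73,200 × [1 − ((1+0.0321)/(1+r))^14] / (r − 0.0321) = €515,130.70.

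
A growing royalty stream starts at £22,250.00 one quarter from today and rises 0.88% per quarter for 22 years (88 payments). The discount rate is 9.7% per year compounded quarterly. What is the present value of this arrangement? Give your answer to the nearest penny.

£1,062,102.80

Periodic rate r = 0.097/4 per quarter; n is counted in quarters.
Growing ordinary annuity: PV = PMT₁ × [1 − ((1+g)/(1+r))^n] / (r − g) = 22,250 × [1 − ((1+0.0088)/(1+r))^88] / (r − 0.0088) = £1,062,102.80.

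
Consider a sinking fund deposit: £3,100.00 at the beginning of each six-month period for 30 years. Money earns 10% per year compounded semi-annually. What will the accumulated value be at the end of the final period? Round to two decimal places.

This is an annuity due: 60 deposits of £3,100.00 at the beginning of each six-month period.
Periodic rate r = 0.1/2 per half-year; n is counted in half-years.
FV = PMT × [((1+r)^n − 1)/r] × (1+r) = 3,100 × [(1+r)^60 − 1] / r × (1+r) = £1,150,915.00

£1,150,915.00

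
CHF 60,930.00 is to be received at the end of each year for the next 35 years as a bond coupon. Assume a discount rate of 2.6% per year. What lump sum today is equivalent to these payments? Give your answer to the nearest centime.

CHF 1,389,127.96

This is an ordinary annuity: 35 payments of CHF 60,930.00 at the end of each year.
Periodic rate r = 0.026 per year.
PV = PMT × [(1 − (1+r)^−n)/r] = 60,930 × [1 − (1+r)^−35] / r = CHF 1,389,127.96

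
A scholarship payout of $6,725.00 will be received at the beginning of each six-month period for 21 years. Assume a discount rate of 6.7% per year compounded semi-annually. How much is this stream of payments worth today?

This is an annuity due: 42 payments of $6,725.00 at the beginning of each six-month period.
Periodic rate r = 0.067/2 per half-year; n is counted in half-years.
PV = PMT × [(1 − (1+r)^−n)/r] × (1+r) = 6,725 × [1 − (1+r)^−42] / r × (1+r) = $155,481.51

$155,481.51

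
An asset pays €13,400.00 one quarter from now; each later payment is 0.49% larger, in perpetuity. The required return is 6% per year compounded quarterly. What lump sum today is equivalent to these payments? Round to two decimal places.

€1,326,732.67

Periodic rate r = 0.06/4 per quarter.
Growing perpetuity (Gordon): PV = PMT₁ / (r − g) = 13,400 / (r − 0.0049) = €1,326,732.67.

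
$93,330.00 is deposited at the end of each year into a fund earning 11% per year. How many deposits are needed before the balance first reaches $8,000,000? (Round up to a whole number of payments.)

Periodic rate r = 0.11 per year.
Ordinary annuity FV: 8,000,000 = 93,330 × [((1+r)^n − 1)/r].
(1+r)^n = 1 + 8,000,000 × r / 93,330, so n = ln(1 + 8,000,000·r/93,330) / ln(1+r) = 22.47.
Round up to a whole number of payments: n = 23.

23 payments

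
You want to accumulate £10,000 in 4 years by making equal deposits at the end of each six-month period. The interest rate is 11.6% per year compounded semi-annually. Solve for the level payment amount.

£1,017.64

Level ordinary annuity; solve FV = PMT × [((1+r)^n − 1)/r] for PMT.
Periodic rate r = 0.116/2 per half-year; n is counted in half-years.
With n = 8: PMT = 10,000 / ([((1+r)^n − 1)/r]) = £1,017.64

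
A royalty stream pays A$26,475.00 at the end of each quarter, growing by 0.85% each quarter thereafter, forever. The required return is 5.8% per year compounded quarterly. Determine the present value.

A$4,412,500.00

Periodic rate r = 0.058/4 per quarter.
Growing perpetuity (Gordon): PV = PMT₁ / (r − g) = 26,475 / (r − 0.0085) = A$4,412,500.00.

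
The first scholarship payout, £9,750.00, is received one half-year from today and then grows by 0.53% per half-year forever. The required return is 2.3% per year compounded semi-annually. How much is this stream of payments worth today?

£1,572,580.65

Periodic rate r = 0.023/2 per half-year.
Growing perpetuity (Gordon): PV = PMT₁ / (r − g) = 9,750 / (r − 0.0053) = £1,572,580.65.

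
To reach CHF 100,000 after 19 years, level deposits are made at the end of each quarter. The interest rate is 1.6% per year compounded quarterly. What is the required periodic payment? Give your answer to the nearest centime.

Level ordinary annuity; solve FV = PMT × [((1+r)^n − 1)/r] for PMT.
Periodic rate r = 0.016/4 per quarter; n is counted in quarters.
With n = 76: PMT = 100,000 / ([((1+r)^n − 1)/r]) = CHF 1,128.52

CHF 1,128.52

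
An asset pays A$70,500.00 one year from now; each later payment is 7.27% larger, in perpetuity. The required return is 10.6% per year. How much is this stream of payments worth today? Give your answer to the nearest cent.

A$2,117,117.12

Periodic rate r = 0.106 per year.
Growing perpetuity (Gordon): PV = PMT₁ / (r − g) = 70,500 / (r − 0.0727) = A$2,117,117.12.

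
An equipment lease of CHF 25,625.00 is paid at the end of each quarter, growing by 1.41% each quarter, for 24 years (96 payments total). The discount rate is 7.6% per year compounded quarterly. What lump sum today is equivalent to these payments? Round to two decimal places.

CHF 1,937,277.67

Periodic rate r = 0.076/4 per quarter; n is counted in quarters.
Growing ordinary annuity: PV = PMT₁ × [1 − ((1+g)/(1+r))^n] / (r − g) = 25,625 × [1 − ((1+0.0141)/(1+r))^96] / (r − 0.0141) = CHF 1,937,277.67.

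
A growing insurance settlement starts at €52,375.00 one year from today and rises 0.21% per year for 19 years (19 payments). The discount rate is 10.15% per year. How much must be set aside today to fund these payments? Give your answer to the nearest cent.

Periodic rate r = 0.1015 per year.
Growing ordinary annuity: PV = PMT₁ × [1 − ((1+g)/(1+r))^n] / (r − g) = 52,375 × [1 − ((1+0.0021)/(1+r))^19] / (r − 0.0021) = €439,545.50.

€439,545.50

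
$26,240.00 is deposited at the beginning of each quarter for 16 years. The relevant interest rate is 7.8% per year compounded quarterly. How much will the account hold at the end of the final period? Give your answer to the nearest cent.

This is an annuity due: 64 deposits of $26,240.00 at the beginning of each quarter.
Periodic rate r = 0.078/4 per quarter; n is counted in quarters.
FV = PMT × [((1+r)^n − 1)/r] × (1+r) = 26,240 × [(1+r)^64 − 1] / r × (1+r) = $3,349,827.53

$3,349,827.53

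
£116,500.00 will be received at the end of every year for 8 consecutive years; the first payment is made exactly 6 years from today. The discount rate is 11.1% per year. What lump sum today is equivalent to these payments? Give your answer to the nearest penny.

£352,930.01

Ordinary annuity of 8 payments, first payment at period 6.
Periodic rate r = 0.111 per year.
The ordinary-annuity PV formula values the stream one period before the first payment (period 5); discount that back 5 periods:
PV₀ = 116,500 × [1 − (1+r)^−8] / r × (1+r)^−5 = £352,930.01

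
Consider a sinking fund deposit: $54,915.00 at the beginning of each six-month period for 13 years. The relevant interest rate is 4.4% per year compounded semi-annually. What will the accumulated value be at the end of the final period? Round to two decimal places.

$1,940,977.04

This is an annuity due: 26 deposits of $54,915.00 at the beginning of each six-month period.
Periodic rate r = 0.044/2 per half-year; n is counted in half-years.
FV = PMT × [((1+r)^n − 1)/r] × (1+r) = 54,915 × [(1+r)^26 − 1] / r × (1+r) = $1,940,977.04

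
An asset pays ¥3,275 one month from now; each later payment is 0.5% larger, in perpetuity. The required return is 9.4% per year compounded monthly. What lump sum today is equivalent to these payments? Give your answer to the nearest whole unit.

Periodic rate r = 0.094/12 per month.
Growing perpetuity (Gordon): PV = PMT₁ / (r − g) = 3,275 / (r − 0.005) = ¥1,155,882.

¥1,155,882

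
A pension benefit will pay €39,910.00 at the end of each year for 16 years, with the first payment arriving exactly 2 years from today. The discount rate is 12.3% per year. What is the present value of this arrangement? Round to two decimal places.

Ordinary annuity of 16 payments, first payment at period 2.
Periodic rate r = 0.123 per year.
The ordinary-annuity PV formula values the stream one period before the first payment (period 1); discount that back 1 periods:
PV₀ = 39,910 × [1 − (1+r)^−16] / r × (1+r)^−1 = €243,776.26

€243,776.26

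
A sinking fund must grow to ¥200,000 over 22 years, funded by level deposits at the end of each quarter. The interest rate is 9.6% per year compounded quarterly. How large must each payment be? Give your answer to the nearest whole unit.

Level ordinary annuity; solve FV = PMT × [((1+r)^n − 1)/r] for PMT.
Periodic rate r = 0.096/4 per quarter; n is counted in quarters.
With n = 88: PMT = 200,000 / ([((1+r)^n − 1)/r]) = ¥680

¥680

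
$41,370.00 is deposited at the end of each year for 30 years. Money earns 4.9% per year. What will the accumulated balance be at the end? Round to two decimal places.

This is an ordinary annuity: 30 deposits of $41,370.00 at the end of each year.
Periodic rate r = 0.049 per year.
FV = PMT × [((1+r)^n − 1)/r] = 41,370 × [(1+r)^30 − 1] / r = $2,701,839.66

$2,701,839.66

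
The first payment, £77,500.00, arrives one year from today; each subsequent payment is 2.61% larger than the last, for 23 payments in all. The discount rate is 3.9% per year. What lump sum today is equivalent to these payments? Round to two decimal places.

£1,500,444.17

Periodic rate r = 0.039 per year.
Growing ordinary annuity: PV = PMT₁ × [1 − ((1+g)/(1+r))^n] / (r − g) = 77,500 × [1 − ((1+0.0261)/(1+r))^23] / (r − 0.0261) = £1,500,444.17.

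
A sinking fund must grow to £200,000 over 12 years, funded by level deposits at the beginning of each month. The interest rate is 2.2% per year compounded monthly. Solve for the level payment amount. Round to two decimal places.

£1,212.66

Level annuity due; solve FV = PMT × [((1+r)^n − 1)/r] × (1+r) for PMT.
Periodic rate r = 0.022/12 per month; n is counted in months.
With n = 144: PMT = 200,000 / ([((1+r)^n − 1)/r] × (1+r)) = £1,212.66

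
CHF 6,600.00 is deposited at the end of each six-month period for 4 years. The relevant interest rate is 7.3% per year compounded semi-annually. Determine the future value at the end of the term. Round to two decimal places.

This is an ordinary annuity: 8 deposits of CHF 6,600.00 at the end of each six-month period.
Periodic rate r = 0.073/2 per half-year; n is counted in half-years.
FV = PMT × [((1+r)^n − 1)/r] = 6,600 × [(1+r)^8 − 1] / r = CHF 60,060.73

CHF 60,060.73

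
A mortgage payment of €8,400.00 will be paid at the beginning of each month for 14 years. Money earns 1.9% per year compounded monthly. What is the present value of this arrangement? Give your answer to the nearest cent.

€1,240,207.00

This is an annuity due: 168 payments of €8,400.00 at the beginning of each month.
Periodic rate r = 0.019/12 per month; n is counted in months.
PV = PMT × [(1 − (1+r)^−n)/r] × (1+r) = 8,400 × [1 − (1+r)^−168] / r × (1+r) = €1,240,207.00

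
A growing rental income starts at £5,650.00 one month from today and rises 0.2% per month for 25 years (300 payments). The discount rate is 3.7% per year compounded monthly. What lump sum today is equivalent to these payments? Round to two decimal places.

Periodic rate r = 0.037/12 per month; n is counted in months.
Growing ordinary annuity: PV = PMT₁ × [1 − ((1+g)/(1+r))^n] / (r − g) = 5,650 × [1 − ((1+0.002)/(1+r))^300] / (r − 0.002) = £1,444,020.56.

£1,444,020.56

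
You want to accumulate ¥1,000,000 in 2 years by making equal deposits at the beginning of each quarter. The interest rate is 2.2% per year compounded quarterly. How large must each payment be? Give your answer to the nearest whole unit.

¥121,943

Level annuity due; solve FV = PMT × [((1+r)^n − 1)/r] × (1+r) for PMT.
Periodic rate r = 0.022/4 per quarter; n is counted in quarters.
With n = 8: PMT = 1,000,000 / ([((1+r)^n − 1)/r] × (1+r)) = ¥121,943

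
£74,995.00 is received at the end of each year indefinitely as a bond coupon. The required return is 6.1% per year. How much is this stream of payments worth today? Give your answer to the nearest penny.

Periodic rate r = 0.061 per year.
Level perpetuity: PV = PMT / r = 74,995 / (0.061) = £1,229,426.23.

£1,229,426.23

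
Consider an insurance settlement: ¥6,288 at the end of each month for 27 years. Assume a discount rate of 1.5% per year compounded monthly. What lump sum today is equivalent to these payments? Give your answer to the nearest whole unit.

This is an ordinary annuity: 324 payments of ¥6,288 at the end of each month.
Periodic rate r = 0.015/12 per month; n is counted in months.
PV = PMT × [(1 − (1+r)^−n)/r] = 6,288 × [1 − (1+r)^−324] / r = ¥1,674,391

¥1,674,391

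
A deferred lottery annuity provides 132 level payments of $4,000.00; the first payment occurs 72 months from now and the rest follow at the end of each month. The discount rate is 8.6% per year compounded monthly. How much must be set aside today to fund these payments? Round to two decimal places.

Ordinary annuity of 132 payments, first payment at period 72.
Periodic rate r = 0.086/12 per month; n is counted in months.
The ordinary-annuity PV formula values the stream one period before the first payment (period 71); discount that back 71 periods:
PV₀ = 4,000 × [1 − (1+r)^−132] / r × (1+r)^−71 = $205,191.59

$205,191.59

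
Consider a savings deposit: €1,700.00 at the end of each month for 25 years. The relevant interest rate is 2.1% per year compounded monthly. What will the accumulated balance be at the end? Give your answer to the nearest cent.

€669,978.14

This is an ordinary annuity: 300 deposits of €1,700.00 at the end of each month.
Periodic rate r = 0.021/12 per month; n is counted in months.
FV = PMT × [((1+r)^n − 1)/r] = 1,700 × [(1+r)^300 − 1] / r = €669,978.14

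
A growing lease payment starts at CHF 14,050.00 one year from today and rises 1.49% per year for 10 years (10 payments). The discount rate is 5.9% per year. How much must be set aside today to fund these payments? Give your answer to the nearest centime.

CHF 110,379.75

Periodic rate r = 0.059 per year.
Growing ordinary annuity: PV = PMT₁ × [1 − ((1+g)/(1+r))^n] / (r − g) = 14,050 × [1 − ((1+0.0149)/(1+r))^10] / (r − 0.0149) = CHF 110,379.75.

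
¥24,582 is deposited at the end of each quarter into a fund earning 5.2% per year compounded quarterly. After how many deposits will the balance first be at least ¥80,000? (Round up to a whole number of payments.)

4 payments

Periodic rate r = 0.052/4 per quarter; n is counted in quarters.
Ordinary annuity FV: 80,000 = 24,582 × [((1+r)^n − 1)/r].
(1+r)^n = 1 + 80,000 × r / 24,582, so n = ln(1 + 80,000·r/24,582) / ln(1+r) = 3.21.
Round up to a whole number of payments: n = 4.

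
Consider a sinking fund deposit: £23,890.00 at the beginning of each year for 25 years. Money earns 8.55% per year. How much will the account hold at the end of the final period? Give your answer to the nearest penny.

This is an annuity due: 25 deposits of £23,890.00 at the beginning of each year.
Periodic rate r = 0.0855 per year.
FV = PMT × [((1+r)^n − 1)/r] × (1+r) = 23,890 × [(1+r)^25 − 1] / r × (1+r) = £2,055,138.74

£2,055,138.74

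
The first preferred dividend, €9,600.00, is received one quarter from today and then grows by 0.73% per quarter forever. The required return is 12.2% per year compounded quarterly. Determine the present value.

€413,793.10

Periodic rate r = 0.122/4 per quarter.
Growing perpetuity (Gordon): PV = PMT₁ / (r − g) = 9,600 / (r − 0.0073) = €413,793.10.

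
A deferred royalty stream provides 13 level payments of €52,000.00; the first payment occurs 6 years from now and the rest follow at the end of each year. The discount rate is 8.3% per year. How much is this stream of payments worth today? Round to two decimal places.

€271,369.94

Ordinary annuity of 13 payments, first payment at period 6.
Periodic rate r = 0.083 per year.
The ordinary-annuity PV formula values the stream one period before the first payment (period 5); discount that back 5 periods:
PV₀ = 52,000 × [1 − (1+r)^−13] / r × (1+r)^−5 = €271,369.94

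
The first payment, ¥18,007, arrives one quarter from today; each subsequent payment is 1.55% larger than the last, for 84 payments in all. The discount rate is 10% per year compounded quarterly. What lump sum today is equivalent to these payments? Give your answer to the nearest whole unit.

Periodic rate r = 0.1/4 per quarter; n is counted in quarters.
Growing ordinary annuity: PV = PMT₁ × [1 − ((1+g)/(1+r))^n] / (r − g) = 18,007 × [1 − ((1+0.0155)/(1+r))^84] / (r − 0.0155) = ¥1,028,458.

¥1,028,458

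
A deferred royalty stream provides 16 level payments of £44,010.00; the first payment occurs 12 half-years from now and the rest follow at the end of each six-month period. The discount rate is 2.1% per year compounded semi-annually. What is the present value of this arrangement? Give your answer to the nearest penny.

£575,064.40

Ordinary annuity of 16 payments, first payment at period 12.
Periodic rate r = 0.021/2 per half-year; n is counted in half-years.
The ordinary-annuity PV formula values the stream one period before the first payment (period 11); discount that back 11 periods:
PV₀ = 44,010 × [1 − (1+r)^−16] / r × (1+r)^−11 = £575,064.40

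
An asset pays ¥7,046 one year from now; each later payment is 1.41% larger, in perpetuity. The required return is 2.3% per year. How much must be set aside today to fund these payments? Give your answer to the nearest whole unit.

Periodic rate r = 0.023 per year.
Growing perpetuity (Gordon): PV = PMT₁ / (r − g) = 7,046 / (r − 0.0141) = ¥791,685.

¥791,685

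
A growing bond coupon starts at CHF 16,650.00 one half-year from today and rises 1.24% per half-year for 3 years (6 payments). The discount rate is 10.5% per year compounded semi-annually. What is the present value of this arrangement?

Periodic rate r = 0.105/2 per half-year; n is counted in half-years.
Growing ordinary annuity: PV = PMT₁ × [1 − ((1+g)/(1+r))^n] / (r − g) = 16,650 × [1 − ((1+0.0124)/(1+r))^6] / (r − 0.0124) = CHF 86,322.43.

CHF 86,322.43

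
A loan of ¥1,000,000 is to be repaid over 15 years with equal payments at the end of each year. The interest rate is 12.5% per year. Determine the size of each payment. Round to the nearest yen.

¥150,764

Level ordinary annuity; solve PV = PMT × [(1 − (1+r)^−n)/r] for PMT.
Periodic rate r = 0.125 per year.
With n = 15: PMT = 1,000,000 / ([(1 − (1+r)^−n)/r]) = ¥150,764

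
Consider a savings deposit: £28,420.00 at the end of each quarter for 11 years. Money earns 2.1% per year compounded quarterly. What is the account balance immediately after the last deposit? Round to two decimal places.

This is an ordinary annuity: 44 deposits of £28,420.00 at the end of each quarter.
Periodic rate r = 0.021/4 per quarter; n is counted in quarters.
FV = PMT × [((1+r)^n − 1)/r] = 28,420 × [(1+r)^44 − 1] / r = £1,402,584.84

£1,402,584.84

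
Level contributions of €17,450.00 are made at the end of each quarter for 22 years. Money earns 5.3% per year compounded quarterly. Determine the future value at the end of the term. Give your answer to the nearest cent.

€2,877,144.60

This is an ordinary annuity: 88 deposits of €17,450.00 at the end of each quarter.
Periodic rate r = 0.053/4 per quarter; n is counted in quarters.
FV = PMT × [((1+r)^n − 1)/r] = 17,450 × [(1+r)^88 − 1] / r = €2,877,144.60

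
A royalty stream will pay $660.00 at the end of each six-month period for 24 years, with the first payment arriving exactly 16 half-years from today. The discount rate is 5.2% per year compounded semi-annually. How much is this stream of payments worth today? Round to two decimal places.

$12,234.36

Ordinary annuity of 48 payments, first payment at period 16.
Periodic rate r = 0.052/2 per half-year; n is counted in half-years.
The ordinary-annuity PV formula values the stream one period before the first payment (period 15); discount that back 15 periods:
PV₀ = 660 × [1 − (1+r)^−48] / r × (1+r)^−15 = $12,234.36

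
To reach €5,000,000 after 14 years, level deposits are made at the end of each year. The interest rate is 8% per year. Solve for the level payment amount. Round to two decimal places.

€206,484.26

Level ordinary annuity; solve FV = PMT × [((1+r)^n − 1)/r] for PMT.
Periodic rate r = 0.08 per year.
With n = 14: PMT = 5,000,000 / ([((1+r)^n − 1)/r]) = €206,484.26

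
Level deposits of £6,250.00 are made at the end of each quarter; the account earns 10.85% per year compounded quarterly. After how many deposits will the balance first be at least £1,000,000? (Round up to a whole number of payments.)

Periodic rate r = 0.1085/4 per quarter; n is counted in quarters.
Ordinary annuity FV: 1,000,000 = 6,250 × [((1+r)^n − 1)/r].
(1+r)^n = 1 + 1,000,000 × r / 6,250, so n = ln(1 + 1,000,000·r/6,250) / ln(1+r) = 62.59.
Round up to a whole number of payments: n = 63.

63 payments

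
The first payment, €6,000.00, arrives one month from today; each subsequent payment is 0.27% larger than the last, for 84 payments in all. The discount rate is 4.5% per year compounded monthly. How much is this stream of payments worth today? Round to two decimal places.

€480,929.33

Periodic rate r = 0.045/12 per month; n is counted in months.
Growing ordinary annuity: PV = PMT₁ × [1 − ((1+g)/(1+r))^n] / (r − g) = 6,000 × [1 − ((1+0.0027)/(1+r))^84] / (r − 0.0027) = €480,929.33.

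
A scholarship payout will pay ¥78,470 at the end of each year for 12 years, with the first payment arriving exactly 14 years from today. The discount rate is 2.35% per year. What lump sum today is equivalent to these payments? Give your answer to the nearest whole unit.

Ordinary annuity of 12 payments, first payment at period 14.
Periodic rate r = 0.0235 per year.
The ordinary-annuity PV formula values the stream one period before the first payment (period 13); discount that back 13 periods:
PV₀ = 78,470 × [1 − (1+r)^−12] / r × (1+r)^−13 = ¥600,575

¥600,575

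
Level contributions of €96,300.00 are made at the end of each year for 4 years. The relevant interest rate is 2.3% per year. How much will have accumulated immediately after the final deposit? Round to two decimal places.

This is an ordinary annuity: 4 deposits of €96,300.00 at the end of each year.
Periodic rate r = 0.023 per year.
FV = PMT × [((1+r)^n − 1)/r] = 96,300 × [(1+r)^4 − 1] / r = €398,694.34

€398,694.34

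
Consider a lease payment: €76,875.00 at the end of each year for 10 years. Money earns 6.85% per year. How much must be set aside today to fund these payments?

€543,701.59

This is an ordinary annuity: 10 payments of €76,875.00 at the end of each year.
Periodic rate r = 0.0685 per year.
PV = PMT × [(1 − (1+r)^−n)/r] = 76,875 × [1 − (1+r)^−10] / r = €543,701.59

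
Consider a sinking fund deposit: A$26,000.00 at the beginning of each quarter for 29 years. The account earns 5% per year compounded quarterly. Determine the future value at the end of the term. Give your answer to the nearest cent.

A$6,791,788.24

This is an annuity due: 116 deposits of A$26,000.00 at the beginning of each quarter.
Periodic rate r = 0.05/4 per quarter; n is counted in quarters.
FV = PMT × [((1+r)^n − 1)/r] × (1+r) = 26,000 × [(1+r)^116 − 1] / r × (1+r) = A$6,791,788.24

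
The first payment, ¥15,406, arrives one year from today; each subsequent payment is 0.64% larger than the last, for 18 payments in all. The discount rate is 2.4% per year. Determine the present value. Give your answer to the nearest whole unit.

¥234,649

Periodic rate r = 0.024 per year.
Growing ordinary annuity: PV = PMT₁ × [1 − ((1+g)/(1+r))^n] / (r − g) = 15,406 × [1 − ((1+0.0064)/(1+r))^18] / (r − 0.0064) = ¥234,649.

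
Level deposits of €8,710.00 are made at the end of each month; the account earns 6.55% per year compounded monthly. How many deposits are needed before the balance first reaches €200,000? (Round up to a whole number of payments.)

22 payments

Periodic rate r = 0.0655/12 per month; n is counted in months.
Ordinary annuity FV: 200,000 = 8,710 × [((1+r)^n − 1)/r].
(1+r)^n = 1 + 200,000 × r / 8,710, so n = ln(1 + 200,000·r/8,710) / ln(1+r) = 21.69.
Round up to a whole number of payments: n = 22.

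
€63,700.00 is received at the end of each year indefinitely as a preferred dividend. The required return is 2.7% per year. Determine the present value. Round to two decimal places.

Periodic rate r = 0.027 per year.
Level perpetuity: PV = PMT / r = 63,700 / (0.027) = €2,359,259.26.

€2,359,259.26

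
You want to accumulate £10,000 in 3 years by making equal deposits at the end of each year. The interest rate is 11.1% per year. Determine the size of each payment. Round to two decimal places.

Level ordinary annuity; solve FV = PMT × [((1+r)^n − 1)/r] for PMT.
Periodic rate r = 0.111 per year.
With n = 3: PMT = 10,000 / ([((1+r)^n − 1)/r]) = £2,989.25

£2,989.25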